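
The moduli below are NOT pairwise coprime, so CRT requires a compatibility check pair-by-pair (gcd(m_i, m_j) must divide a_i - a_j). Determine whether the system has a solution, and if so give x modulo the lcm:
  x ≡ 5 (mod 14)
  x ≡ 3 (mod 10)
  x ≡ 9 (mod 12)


Moduli 14, 10, 12 are not pairwise coprime, so CRT works modulo lcm(m_i) when all pairwise compatibility conditions hold.
Pairwise compatibility: gcd(m_i, m_j) must divide a_i - a_j for every pair.
Merge one congruence at a time:
  Start: x ≡ 5 (mod 14).
  Combine with x ≡ 3 (mod 10): gcd(14, 10) = 2; 3 - 5 = -2, which IS divisible by 2, so compatible.
    Write x = 5 + 14·t and substitute into x ≡ 3 (mod 10): 14·t ≡ 3 − 5 = -2 (mod 10).
    Divide the congruence (and modulus) by g = 2: 7·t ≡ -1 (mod 5).
    Reduce coefficients mod 5: 2·t ≡ 4 (mod 5).
    The inverse of 2 mod 5 is 3 (since 2·3 = 6 = 1·5 + 1), so t ≡ 3·4 = 12 ≡ 2 (mod 5).
    Then x = 5 + 14·2 = 33, valid modulo lcm(14, 10) = 70: x ≡ 33 (mod 70).
  Combine with x ≡ 9 (mod 12): gcd(70, 12) = 2; 9 - 33 = -24, which IS divisible by 2, so compatible.
    Write x = 33 + 70·t and substitute into x ≡ 9 (mod 12): 70·t ≡ 9 − 33 = -24 (mod 12).
    Divide the congruence (and modulus) by g = 2: 35·t ≡ -12 (mod 6).
    Reduce coefficients mod 6: 5·t ≡ 0 (mod 6).
    The inverse of 5 mod 6 is 5 (since 5·5 = 25 = 4·6 + 1), so t ≡ 5·0 = 0 ≡ 0 (mod 6).
    Then x = 33 + 70·0 = 33, valid modulo lcm(70, 12) = 420: x ≡ 33 (mod 420).
Verify: 33 mod 14 = 5, 33 mod 10 = 3, 33 mod 12 = 9.

x ≡ 33 (mod 420).


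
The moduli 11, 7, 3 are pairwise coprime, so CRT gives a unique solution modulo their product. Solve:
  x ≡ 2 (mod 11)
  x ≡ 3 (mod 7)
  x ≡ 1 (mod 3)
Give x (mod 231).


Moduli 11, 7, 3 are pairwise coprime; by CRT there is a unique solution modulo M = 11 · 7 · 3 = 231.
Solve pairwise, accumulating the modulus:
  Start with x ≡ 2 (mod 11).
  Combine with x ≡ 3 (mod 7): since gcd(11, 7) = 1, we get a unique residue mod 77.
    Write x = 2 + 11·t and substitute into x ≡ 3 (mod 7): 11·t ≡ 3 − 2 = 1 (mod 7).
    Reduce coefficients mod 7: 4·t ≡ 1 (mod 7).
    The inverse of 4 mod 7 is 2 (since 4·2 = 8 = 1·7 + 1), so t ≡ 2·1 = 2 ≡ 2 (mod 7).
    Then x = 2 + 11·2 = 24, valid modulo lcm(11, 7) = 77: x ≡ 24 (mod 77).
  Combine with x ≡ 1 (mod 3): since gcd(77, 3) = 1, we get a unique residue mod 231.
    Write x = 24 + 77·t and substitute into x ≡ 1 (mod 3): 77·t ≡ 1 − 24 = -23 (mod 3).
    Reduce coefficients mod 3: 2·t ≡ 1 (mod 3).
    The inverse of 2 mod 3 is 2 (since 2·2 = 4 = 1·3 + 1), so t ≡ 2·1 = 2 ≡ 2 (mod 3).
    Then x = 24 + 77·2 = 178, valid modulo lcm(77, 3) = 231: x ≡ 178 (mod 231).
Verify: 178 mod 11 = 2 ✓, 178 mod 7 = 3 ✓, 178 mod 3 = 1 ✓.

x ≡ 178 (mod 231).


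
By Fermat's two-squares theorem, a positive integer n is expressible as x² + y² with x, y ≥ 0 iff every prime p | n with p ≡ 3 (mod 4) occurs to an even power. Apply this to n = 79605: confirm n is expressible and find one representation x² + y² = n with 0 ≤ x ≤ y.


Step 1: Factor n = 79605 = 3^2 · 5 · 29 · 61.
Step 2: Check the mod-4 condition on each prime factor: 3 ≡ 3 (mod 4), exponent 2 (must be even); 5 ≡ 1 (mod 4), exponent 1; 29 ≡ 1 (mod 4), exponent 1; 61 ≡ 1 (mod 4), exponent 1.
All primes ≡ 3 (mod 4) appear to even exponent (or don't appear), so by the two-squares theorem n IS expressible as a sum of two squares.
Step 3: Build a representation. Group n = k² · m with k = 3 and m = 5 · 29 · 61 = 8845 (a product of primes ≡ 1 (mod 4)); a representation of m scales to one of n via (k·x)² + (k·y)² = k²(x² + y²). Each prime p ≡ 1 (mod 4) is itself a sum of two squares; find a² by testing p − a² for a perfect square:
  5: 5 − 1² = 4 = 2² ⇒ 5 = 1² + 2².
  29: 29 − 1² = 28, 29 − 2² = 25 = 5² ⇒ 29 = 2² + 5².
  61: 61 − 1² = 60, 61 − 2² = 57, 61 − 3² = 52, 61 − 4² = 45, 61 − 5² = 36 = 6² ⇒ 61 = 5² + 6².
  Combine using the Brahmagupta–Fibonacci identity (a² + b²)(c² + d²) = (ac − bd)² + (ad + bc)² = (ac + bd)² + (ad − bc)²:
  5 · 29 = 145: from (1² + 2²)(2² + 5²), take (1·2 − 2·5, 1·5 + 2·2) = (2 − 10, 5 + 4) = (-8, 9); dropping signs (only squares matter) gives (8, 9); check 8² + 9² = 64 + 81 = 145 ✓.
  145 · 61 = 8845: from (8² + 9²)(5² + 6²), take (8·5 − 9·6, 8·6 + 9·5) = (40 − 54, 48 + 45) = (-14, 93); dropping signs (only squares matter) gives (14, 93); check 14² + 93² = 196 + 8649 = 8845 ✓.
  Scale by k = 3: (3·14, 3·93) = (42, 279).
Step 4: Order so x ≤ y and verify: 42² + 279² = 1764 + 77841 = 79605 = n. ✓

n = 79605 = 42² + 279² (one valid representation with x ≤ y).


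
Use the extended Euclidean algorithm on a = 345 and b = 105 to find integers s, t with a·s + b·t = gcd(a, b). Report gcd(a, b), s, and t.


Euclidean algorithm on (345, 105) — divide until remainder is 0:
  345 = 3 · 105 + 30
  105 = 3 · 30 + 15
  30 = 2 · 15 + 0
gcd(345, 105) = 15.
Track Bezout coefficients alongside the remainders: start with r₀ = 345 = a·1 + b·0 (s = 1, t = 0) and r₁ = 105 = a·0 + b·1 (s = 0, t = 1); each new remainder r_{k+1} = r_{k-1} − q_k·r_k inherits s_{k+1} = s_{k-1} − q_k·s_k, t_{k+1} = t_{k-1} − q_k·t_k, so r_k = a·s_k + b·t_k at every step:
  q = 3: r = 30, s = 1 − 3·0 = 1, t = 0 − 3·1 = -3  (check: 345·1 + 105·(-3) = 30)
  q = 3: r = 15, s = 0 − 3·1 = -3, t = 1 − 3·(-3) = 10  (check: 345·(-3) + 105·10 = 15)
The row with r = 15 (the gcd) gives the Bezout coefficients s = -3, t = 10.
Result: 345 · (-3) + 105 · (10) = 15.

gcd(345, 105) = 15; s = -3, t = 10 (check: 345·(-3) + 105·10 = 15).


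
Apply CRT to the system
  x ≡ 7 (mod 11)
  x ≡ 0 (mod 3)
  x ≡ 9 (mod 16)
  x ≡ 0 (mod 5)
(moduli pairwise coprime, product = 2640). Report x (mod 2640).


Product of moduli M = 11 · 3 · 16 · 5 = 2640.
Merge one congruence at a time:
  Start: x ≡ 7 (mod 11).
  Combine with x ≡ 0 (mod 3); new modulus lcm = 33.
    Write x = 7 + 11·t and substitute into x ≡ 0 (mod 3): 11·t ≡ 0 − 7 = -7 (mod 3).
    Reduce coefficients mod 3: 2·t ≡ 2 (mod 3).
    The inverse of 2 mod 3 is 2 (since 2·2 = 4 = 1·3 + 1), so t ≡ 2·2 = 4 ≡ 1 (mod 3).
    Then x = 7 + 11·1 = 18, valid modulo lcm(11, 3) = 33: x ≡ 18 (mod 33).
  Combine with x ≡ 9 (mod 16); new modulus lcm = 528.
    Write x = 18 + 33·t and substitute into x ≡ 9 (mod 16): 33·t ≡ 9 − 18 = -9 (mod 16).
    Reduce coefficients mod 16: 1·t ≡ 7 (mod 16).
    So t ≡ 7 (mod 16).
    Then x = 18 + 33·7 = 249, valid modulo lcm(33, 16) = 528: x ≡ 249 (mod 528).
  Combine with x ≡ 0 (mod 5); new modulus lcm = 2640.
    Write x = 249 + 528·t and substitute into x ≡ 0 (mod 5): 528·t ≡ 0 − 249 = -249 (mod 5).
    Reduce coefficients mod 5: 3·t ≡ 1 (mod 5).
    The inverse of 3 mod 5 is 2 (since 3·2 = 6 = 1·5 + 1), so t ≡ 2·1 = 2 ≡ 2 (mod 5).
    Then x = 249 + 528·2 = 1305, valid modulo lcm(528, 5) = 2640: x ≡ 1305 (mod 2640).
Verify against each original: 1305 mod 11 = 7, 1305 mod 3 = 0, 1305 mod 16 = 9, 1305 mod 5 = 0.

x ≡ 1305 (mod 2640).


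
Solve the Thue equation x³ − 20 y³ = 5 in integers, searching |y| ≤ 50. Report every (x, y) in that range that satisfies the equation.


The equation is x³ - 20y³ = 5. For fixed y, x³ = 20·y³ + 5, so a solution requires the RHS to be a perfect cube.
Strategy: iterate y from -50 to 50, compute RHS = 20·y³ + 5, and check whether it is a (positive or negative) perfect cube.
Check small values of y:
  y = 0: RHS = 5 is not a perfect cube.
  y = 1: RHS = 25 is not a perfect cube.
  y = -1: RHS = -15 is not a perfect cube.
  y = 2: RHS = 165 is not a perfect cube.
  y = -2: RHS = -155 is not a perfect cube.
  y = 3: RHS = 545 is not a perfect cube.
  y = -3: RHS = -535 is not a perfect cube.
Continuing the search up to |y| = 50 finds no solutions either.
No (x, y) in the scanned range satisfies the equation.

No integer solutions with |y| ≤ 50.


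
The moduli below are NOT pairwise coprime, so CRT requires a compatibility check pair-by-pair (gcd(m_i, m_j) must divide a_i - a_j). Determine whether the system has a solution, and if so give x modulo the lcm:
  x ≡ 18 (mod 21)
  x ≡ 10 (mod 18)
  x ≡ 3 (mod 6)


Moduli 21, 18, 6 are not pairwise coprime, so CRT works modulo lcm(m_i) when all pairwise compatibility conditions hold.
Pairwise compatibility: gcd(m_i, m_j) must divide a_i - a_j for every pair.
Merge one congruence at a time:
  Start: x ≡ 18 (mod 21).
  Combine with x ≡ 10 (mod 18): gcd(21, 18) = 3, and 10 - 18 = -8 is NOT divisible by 3.
    ⇒ system is inconsistent (no integer solution).

No solution (the system is inconsistent).


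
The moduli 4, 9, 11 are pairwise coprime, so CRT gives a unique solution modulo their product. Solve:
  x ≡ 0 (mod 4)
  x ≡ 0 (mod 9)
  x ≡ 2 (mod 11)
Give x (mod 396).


Moduli 4, 9, 11 are pairwise coprime; by CRT there is a unique solution modulo M = 4 · 9 · 11 = 396.
Solve pairwise, accumulating the modulus:
  Start with x ≡ 0 (mod 4).
  Combine with x ≡ 0 (mod 9): since gcd(4, 9) = 1, we get a unique residue mod 36.
    Write x = 0 + 4·t and substitute into x ≡ 0 (mod 9): 4·t ≡ 0 − 0 = 0 (mod 9).
    The inverse of 4 mod 9 is 7 (since 4·7 = 28 = 3·9 + 1), so t ≡ 7·0 = 0 ≡ 0 (mod 9).
    Then x = 0 + 4·0 = 0, valid modulo lcm(4, 9) = 36: x ≡ 0 (mod 36).
  Combine with x ≡ 2 (mod 11): since gcd(36, 11) = 1, we get a unique residue mod 396.
    Write x = 0 + 36·t and substitute into x ≡ 2 (mod 11): 36·t ≡ 2 − 0 = 2 (mod 11).
    Reduce coefficients mod 11: 3·t ≡ 2 (mod 11).
    The inverse of 3 mod 11 is 4 (since 3·4 = 12 = 1·11 + 1), so t ≡ 4·2 = 8 ≡ 8 (mod 11).
    Then x = 0 + 36·8 = 288, valid modulo lcm(36, 11) = 396: x ≡ 288 (mod 396).
Verify: 288 mod 4 = 0 ✓, 288 mod 9 = 0 ✓, 288 mod 11 = 2 ✓.

x ≡ 288 (mod 396).


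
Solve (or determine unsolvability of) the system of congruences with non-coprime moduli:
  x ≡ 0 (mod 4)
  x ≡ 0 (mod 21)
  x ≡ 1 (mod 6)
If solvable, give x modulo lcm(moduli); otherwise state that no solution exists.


Moduli 4, 21, 6 are not pairwise coprime, so CRT works modulo lcm(m_i) when all pairwise compatibility conditions hold.
Pairwise compatibility: gcd(m_i, m_j) must divide a_i - a_j for every pair.
Merge one congruence at a time:
  Start: x ≡ 0 (mod 4).
  Combine with x ≡ 0 (mod 21): gcd(4, 21) = 1; 0 - 0 = 0, which IS divisible by 1, so compatible.
    Write x = 0 + 4·t and substitute into x ≡ 0 (mod 21): 4·t ≡ 0 − 0 = 0 (mod 21).
    The inverse of 4 mod 21 is 16 (since 4·16 = 64 = 3·21 + 1), so t ≡ 16·0 = 0 ≡ 0 (mod 21).
    Then x = 0 + 4·0 = 0, valid modulo lcm(4, 21) = 84: x ≡ 0 (mod 84).
  Combine with x ≡ 1 (mod 6): gcd(84, 6) = 6, and 1 - 0 = 1 is NOT divisible by 6.
    ⇒ system is inconsistent (no integer solution).

No solution (the system is inconsistent).


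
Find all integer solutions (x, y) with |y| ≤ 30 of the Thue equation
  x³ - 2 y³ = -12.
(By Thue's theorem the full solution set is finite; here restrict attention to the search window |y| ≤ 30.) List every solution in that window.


The equation is x³ - 2y³ = -12. For fixed y, x³ = 2·y³ − 12, so a solution requires the RHS to be a perfect cube.
Strategy: iterate y from -30 to 30, compute RHS = 2·y³ − 12, and check whether it is a (positive or negative) perfect cube.
Check small values of y:
  y = 0: RHS = -12 is not a perfect cube.
  y = 1: RHS = -10 is not a perfect cube.
  y = -1: RHS = -14 is not a perfect cube.
  y = 2: RHS = 4 is not a perfect cube.
  y = -2: RHS = -28 is not a perfect cube.
  y = 3: RHS = 42 is not a perfect cube.
  y = -3: RHS = -66 is not a perfect cube.
Continuing the search up to |y| = 30 finds no solutions either.
No (x, y) in the scanned range satisfies the equation.

No integer solutions with |y| ≤ 30.


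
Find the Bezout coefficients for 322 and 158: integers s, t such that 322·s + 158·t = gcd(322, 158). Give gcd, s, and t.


Euclidean algorithm on (322, 158) — divide until remainder is 0:
  322 = 2 · 158 + 6
  158 = 26 · 6 + 2
  6 = 3 · 2 + 0
gcd(322, 158) = 2.
Track Bezout coefficients alongside the remainders: start with r₀ = 322 = a·1 + b·0 (s = 1, t = 0) and r₁ = 158 = a·0 + b·1 (s = 0, t = 1); each new remainder r_{k+1} = r_{k-1} − q_k·r_k inherits s_{k+1} = s_{k-1} − q_k·s_k, t_{k+1} = t_{k-1} − q_k·t_k, so r_k = a·s_k + b·t_k at every step:
  q = 2: r = 6, s = 1 − 2·0 = 1, t = 0 − 2·1 = -2  (check: 322·1 + 158·(-2) = 6)
  q = 26: r = 2, s = 0 − 26·1 = -26, t = 1 − 26·(-2) = 53  (check: 322·(-26) + 158·53 = 2)
The row with r = 2 (the gcd) gives the Bezout coefficients s = -26, t = 53.
Result: 322 · (-26) + 158 · (53) = 2.

gcd(322, 158) = 2; s = -26, t = 53 (check: 322·(-26) + 158·53 = 2).


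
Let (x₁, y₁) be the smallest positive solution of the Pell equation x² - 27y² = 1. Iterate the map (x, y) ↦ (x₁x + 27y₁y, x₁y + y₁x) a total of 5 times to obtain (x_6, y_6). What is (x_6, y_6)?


Step 1: Find the fundamental solution (x₁, y₁) of x² - 27y² = 1.
  Expand √27 as a continued fraction. a₀ = ⌊√27⌋ = 5; iterate m_{k+1} = d_k·a_k − m_k, d_{k+1} = (27 − m_{k+1}²)/d_k, a_{k+1} = ⌊(a₀ + m_{k+1})/d_{k+1}⌋ (starting m₀ = 0, d₀ = 1), with convergents p_k = a_k·p_{k-1} + p_{k-2}, q_k = a_k·q_{k-1} + q_{k-2} (p₋₁ = 1, q₋₁ = 0):
  k = 0: a₀ = 5; p₀/q₀ = 5/1; p₀² − 27·q₀² = 25 − 27 = -2.
  k = 1: m = 5, d = 2, a = ⌊(5 + 5)/2⌋ = 5; p/q = (5·5 + 1)/(5·1 + 0) = 26/5; p² − 27·q² = 676 − 675 = 1.
  The first convergent with p² − 27·q² = 1 gives the fundamental solution (x₁, y₁) = (26, 5).
Step 2: Apply the recurrence (x_{n+1}, y_{n+1}) = (x₁x_n + 27y₁y_n, x₁y_n + y₁x_n) repeatedly.
  From (x_1, y_1) = (26, 5): x_2 = 26·26 + 27·5·5 = 1351; y_2 = 26·5 + 5·26 = 260.
  From (x_2, y_2) = (1351, 260): x_3 = 26·1351 + 27·5·260 = 70226; y_3 = 26·260 + 5·1351 = 13515.
  From (x_3, y_3) = (70226, 13515): x_4 = 26·70226 + 27·5·13515 = 3650401; y_4 = 26·13515 + 5·70226 = 702520.
  From (x_4, y_4) = (3650401, 702520): x_5 = 26·3650401 + 27·5·702520 = 189750626; y_5 = 26·702520 + 5·3650401 = 36517525.
  From (x_5, y_5) = (189750626, 36517525): x_6 = 26·189750626 + 27·5·36517525 = 9863382151; y_6 = 26·36517525 + 5·189750626 = 1898208780.
Step 3: Verify x_6² - 27·y_6² = 97286307456665386801 - 97286307456665386800 = 1 (should be 1). ✓

(x_1, y_1) = (26, 5); (x_6, y_6) = (9863382151, 1898208780).


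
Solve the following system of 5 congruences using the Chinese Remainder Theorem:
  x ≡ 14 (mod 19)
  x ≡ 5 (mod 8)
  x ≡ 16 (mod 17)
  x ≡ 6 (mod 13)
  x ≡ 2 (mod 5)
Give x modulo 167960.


Product of moduli M = 19 · 8 · 17 · 13 · 5 = 167960.
Merge one congruence at a time:
  Start: x ≡ 14 (mod 19).
  Combine with x ≡ 5 (mod 8); new modulus lcm = 152.
    Write x = 14 + 19·t and substitute into x ≡ 5 (mod 8): 19·t ≡ 5 − 14 = -9 (mod 8).
    Reduce coefficients mod 8: 3·t ≡ 7 (mod 8).
    The inverse of 3 mod 8 is 3 (since 3·3 = 9 = 1·8 + 1), so t ≡ 3·7 = 21 ≡ 5 (mod 8).
    Then x = 14 + 19·5 = 109, valid modulo lcm(19, 8) = 152: x ≡ 109 (mod 152).
  Combine with x ≡ 16 (mod 17); new modulus lcm = 2584.
    Write x = 109 + 152·t and substitute into x ≡ 16 (mod 17): 152·t ≡ 16 − 109 = -93 (mod 17).
    Reduce coefficients mod 17: 16·t ≡ 9 (mod 17).
    The inverse of 16 mod 17 is 16 (since 16·16 = 256 = 15·17 + 1), so t ≡ 16·9 = 144 ≡ 8 (mod 17).
    Then x = 109 + 152·8 = 1325, valid modulo lcm(152, 17) = 2584: x ≡ 1325 (mod 2584).
  Combine with x ≡ 6 (mod 13); new modulus lcm = 33592.
    Write x = 1325 + 2584·t and substitute into x ≡ 6 (mod 13): 2584·t ≡ 6 − 1325 = -1319 (mod 13).
    Reduce coefficients mod 13: 10·t ≡ 7 (mod 13).
    The inverse of 10 mod 13 is 4 (since 10·4 = 40 = 3·13 + 1), so t ≡ 4·7 = 28 ≡ 2 (mod 13).
    Then x = 1325 + 2584·2 = 6493, valid modulo lcm(2584, 13) = 33592: x ≡ 6493 (mod 33592).
  Combine with x ≡ 2 (mod 5); new modulus lcm = 167960.
    Write x = 6493 + 33592·t and substitute into x ≡ 2 (mod 5): 33592·t ≡ 2 − 6493 = -6491 (mod 5).
    Reduce coefficients mod 5: 2·t ≡ 4 (mod 5).
    The inverse of 2 mod 5 is 3 (since 2·3 = 6 = 1·5 + 1), so t ≡ 3·4 = 12 ≡ 2 (mod 5).
    Then x = 6493 + 33592·2 = 73677, valid modulo lcm(33592, 5) = 167960: x ≡ 73677 (mod 167960).
Verify against each original: 73677 mod 19 = 14, 73677 mod 8 = 5, 73677 mod 17 = 16, 73677 mod 13 = 6, 73677 mod 5 = 2.

x ≡ 73677 (mod 167960).


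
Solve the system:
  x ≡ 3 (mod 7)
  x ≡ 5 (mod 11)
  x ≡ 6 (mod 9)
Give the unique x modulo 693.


Moduli 7, 11, 9 are pairwise coprime; by CRT there is a unique solution modulo M = 7 · 11 · 9 = 693.
Solve pairwise, accumulating the modulus:
  Start with x ≡ 3 (mod 7).
  Combine with x ≡ 5 (mod 11): since gcd(7, 11) = 1, we get a unique residue mod 77.
    Write x = 3 + 7·t and substitute into x ≡ 5 (mod 11): 7·t ≡ 5 − 3 = 2 (mod 11).
    The inverse of 7 mod 11 is 8 (since 7·8 = 56 = 5·11 + 1), so t ≡ 8·2 = 16 ≡ 5 (mod 11).
    Then x = 3 + 7·5 = 38, valid modulo lcm(7, 11) = 77: x ≡ 38 (mod 77).
  Combine with x ≡ 6 (mod 9): since gcd(77, 9) = 1, we get a unique residue mod 693.
    Write x = 38 + 77·t and substitute into x ≡ 6 (mod 9): 77·t ≡ 6 − 38 = -32 (mod 9).
    Reduce coefficients mod 9: 5·t ≡ 4 (mod 9).
    The inverse of 5 mod 9 is 2 (since 5·2 = 10 = 1·9 + 1), so t ≡ 2·4 = 8 ≡ 8 (mod 9).
    Then x = 38 + 77·8 = 654, valid modulo lcm(77, 9) = 693: x ≡ 654 (mod 693).
Verify: 654 mod 7 = 3 ✓, 654 mod 11 = 5 ✓, 654 mod 9 = 6 ✓.

x ≡ 654 (mod 693).


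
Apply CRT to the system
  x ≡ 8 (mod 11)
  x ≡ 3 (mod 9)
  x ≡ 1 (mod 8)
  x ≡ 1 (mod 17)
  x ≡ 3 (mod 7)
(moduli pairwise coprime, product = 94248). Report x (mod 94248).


Product of moduli M = 11 · 9 · 8 · 17 · 7 = 94248.
Merge one congruence at a time:
  Start: x ≡ 8 (mod 11).
  Combine with x ≡ 3 (mod 9); new modulus lcm = 99.
    Write x = 8 + 11·t and substitute into x ≡ 3 (mod 9): 11·t ≡ 3 − 8 = -5 (mod 9).
    Reduce coefficients mod 9: 2·t ≡ 4 (mod 9).
    The inverse of 2 mod 9 is 5 (since 2·5 = 10 = 1·9 + 1), so t ≡ 5·4 = 20 ≡ 2 (mod 9).
    Then x = 8 + 11·2 = 30, valid modulo lcm(11, 9) = 99: x ≡ 30 (mod 99).
  Combine with x ≡ 1 (mod 8); new modulus lcm = 792.
    Write x = 30 + 99·t and substitute into x ≡ 1 (mod 8): 99·t ≡ 1 − 30 = -29 (mod 8).
    Reduce coefficients mod 8: 3·t ≡ 3 (mod 8).
    The inverse of 3 mod 8 is 3 (since 3·3 = 9 = 1·8 + 1), so t ≡ 3·3 = 9 ≡ 1 (mod 8).
    Then x = 30 + 99·1 = 129, valid modulo lcm(99, 8) = 792: x ≡ 129 (mod 792).
  Combine with x ≡ 1 (mod 17); new modulus lcm = 13464.
    Write x = 129 + 792·t and substitute into x ≡ 1 (mod 17): 792·t ≡ 1 − 129 = -128 (mod 17).
    Reduce coefficients mod 17: 10·t ≡ 8 (mod 17).
    The inverse of 10 mod 17 is 12 (since 10·12 = 120 = 7·17 + 1), so t ≡ 12·8 = 96 ≡ 11 (mod 17).
    Then x = 129 + 792·11 = 8841, valid modulo lcm(792, 17) = 13464: x ≡ 8841 (mod 13464).
  Combine with x ≡ 3 (mod 7); new modulus lcm = 94248.
    Write x = 8841 + 13464·t and substitute into x ≡ 3 (mod 7): 13464·t ≡ 3 − 8841 = -8838 (mod 7).
    Reduce coefficients mod 7: 3·t ≡ 3 (mod 7).
    The inverse of 3 mod 7 is 5 (since 3·5 = 15 = 2·7 + 1), so t ≡ 5·3 = 15 ≡ 1 (mod 7).
    Then x = 8841 + 13464·1 = 22305, valid modulo lcm(13464, 7) = 94248: x ≡ 22305 (mod 94248).
Verify against each original: 22305 mod 11 = 8, 22305 mod 9 = 3, 22305 mod 8 = 1, 22305 mod 17 = 1, 22305 mod 7 = 3.

x ≡ 22305 (mod 94248).


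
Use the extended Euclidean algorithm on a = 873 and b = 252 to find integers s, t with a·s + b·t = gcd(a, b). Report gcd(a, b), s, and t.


Euclidean algorithm on (873, 252) — divide until remainder is 0:
  873 = 3 · 252 + 117
  252 = 2 · 117 + 18
  117 = 6 · 18 + 9
  18 = 2 · 9 + 0
gcd(873, 252) = 9.
Track Bezout coefficients alongside the remainders: start with r₀ = 873 = a·1 + b·0 (s = 1, t = 0) and r₁ = 252 = a·0 + b·1 (s = 0, t = 1); each new remainder r_{k+1} = r_{k-1} − q_k·r_k inherits s_{k+1} = s_{k-1} − q_k·s_k, t_{k+1} = t_{k-1} − q_k·t_k, so r_k = a·s_k + b·t_k at every step:
  q = 3: r = 117, s = 1 − 3·0 = 1, t = 0 − 3·1 = -3  (check: 873·1 + 252·(-3) = 117)
  q = 2: r = 18, s = 0 − 2·1 = -2, t = 1 − 2·(-3) = 7  (check: 873·(-2) + 252·7 = 18)
  q = 6: r = 9, s = 1 − 6·(-2) = 13, t = -3 − 6·7 = -45  (check: 873·13 + 252·(-45) = 9)
The row with r = 9 (the gcd) gives the Bezout coefficients s = 13, t = -45.
Result: 873 · (13) + 252 · (-45) = 9.

gcd(873, 252) = 9; s = 13, t = -45 (check: 873·13 + 252·(-45) = 9).


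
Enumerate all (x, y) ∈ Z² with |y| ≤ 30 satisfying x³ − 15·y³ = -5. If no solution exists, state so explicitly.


The equation is x³ - 15y³ = -5. For fixed y, x³ = 15·y³ − 5, so a solution requires the RHS to be a perfect cube.
Strategy: iterate y from -30 to 30, compute RHS = 15·y³ − 5, and check whether it is a (positive or negative) perfect cube.
Check small values of y:
  y = 0: RHS = -5 is not a perfect cube.
  y = 1: RHS = 10 is not a perfect cube.
  y = -1: RHS = -20 is not a perfect cube.
  y = 2: RHS = 115 is not a perfect cube.
  y = -2: RHS = -125 = (-5)³ ⇒ x = -5 works.
  y = 3: RHS = 400 is not a perfect cube.
  y = -3: RHS = -410 is not a perfect cube.
Continuing the search up to |y| = 30 finds no further solutions beyond those listed.
Collected solutions: (-5, -2).

Solutions (with |y| ≤ 30): (-5, -2).


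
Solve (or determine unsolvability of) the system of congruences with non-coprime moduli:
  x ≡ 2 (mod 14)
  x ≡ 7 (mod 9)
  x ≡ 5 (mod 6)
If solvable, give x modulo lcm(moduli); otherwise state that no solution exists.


Moduli 14, 9, 6 are not pairwise coprime, so CRT works modulo lcm(m_i) when all pairwise compatibility conditions hold.
Pairwise compatibility: gcd(m_i, m_j) must divide a_i - a_j for every pair.
Merge one congruence at a time:
  Start: x ≡ 2 (mod 14).
  Combine with x ≡ 7 (mod 9): gcd(14, 9) = 1; 7 - 2 = 5, which IS divisible by 1, so compatible.
    Write x = 2 + 14·t and substitute into x ≡ 7 (mod 9): 14·t ≡ 7 − 2 = 5 (mod 9).
    Reduce coefficients mod 9: 5·t ≡ 5 (mod 9).
    The inverse of 5 mod 9 is 2 (since 5·2 = 10 = 1·9 + 1), so t ≡ 2·5 = 10 ≡ 1 (mod 9).
    Then x = 2 + 14·1 = 16, valid modulo lcm(14, 9) = 126: x ≡ 16 (mod 126).
  Combine with x ≡ 5 (mod 6): gcd(126, 6) = 6, and 5 - 16 = -11 is NOT divisible by 6.
    ⇒ system is inconsistent (no integer solution).

No solution (the system is inconsistent).


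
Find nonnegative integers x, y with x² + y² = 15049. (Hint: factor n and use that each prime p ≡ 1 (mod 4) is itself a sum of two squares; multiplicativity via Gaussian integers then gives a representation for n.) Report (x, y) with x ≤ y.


Step 1: Factor n = 15049 = 101 · 149.
Step 2: Check the mod-4 condition on each prime factor: 101 ≡ 1 (mod 4), exponent 1; 149 ≡ 1 (mod 4), exponent 1.
All primes ≡ 3 (mod 4) appear to even exponent (or don't appear), so by the two-squares theorem n IS expressible as a sum of two squares.
Step 3: Build a representation. Here n = 101 · 149 is a product of primes ≡ 1 (mod 4). Each prime p ≡ 1 (mod 4) is itself a sum of two squares; find a² by testing p − a² for a perfect square:
  101: 101 − 1² = 100 = 10² ⇒ 101 = 1² + 10².
  149: 149 − 1² = 148, 149 − 2² = 145, 149 − 3² = 140, 149 − 4² = 133, 149 − 5² = 124, 149 − 6² = 113, 149 − 7² = 100 = 10² ⇒ 149 = 7² + 10².
  Combine using the Brahmagupta–Fibonacci identity (a² + b²)(c² + d²) = (ac − bd)² + (ad + bc)² = (ac + bd)² + (ad − bc)²:
  101 · 149 = 15049: from (1² + 10²)(7² + 10²), take (1·7 − 10·10, 1·10 + 10·7) = (7 − 100, 10 + 70) = (-93, 80); dropping signs (only squares matter) gives (93, 80); check 93² + 80² = 8649 + 6400 = 15049 ✓.
Step 4: Order so x ≤ y and verify: 80² + 93² = 6400 + 8649 = 15049 = n. ✓

n = 15049 = 80² + 93² (one valid representation with x ≤ y).


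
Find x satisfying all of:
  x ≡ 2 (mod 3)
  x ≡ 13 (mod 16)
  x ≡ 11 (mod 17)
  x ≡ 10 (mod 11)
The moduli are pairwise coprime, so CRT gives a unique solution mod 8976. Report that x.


Product of moduli M = 3 · 16 · 17 · 11 = 8976.
Merge one congruence at a time:
  Start: x ≡ 2 (mod 3).
  Combine with x ≡ 13 (mod 16); new modulus lcm = 48.
    Write x = 2 + 3·t and substitute into x ≡ 13 (mod 16): 3·t ≡ 13 − 2 = 11 (mod 16).
    The inverse of 3 mod 16 is 11 (since 3·11 = 33 = 2·16 + 1), so t ≡ 11·11 = 121 ≡ 9 (mod 16).
    Then x = 2 + 3·9 = 29, valid modulo lcm(3, 16) = 48: x ≡ 29 (mod 48).
  Combine with x ≡ 11 (mod 17); new modulus lcm = 816.
    Write x = 29 + 48·t and substitute into x ≡ 11 (mod 17): 48·t ≡ 11 − 29 = -18 (mod 17).
    Reduce coefficients mod 17: 14·t ≡ 16 (mod 17).
    The inverse of 14 mod 17 is 11 (since 14·11 = 154 = 9·17 + 1), so t ≡ 11·16 = 176 ≡ 6 (mod 17).
    Then x = 29 + 48·6 = 317, valid modulo lcm(48, 17) = 816: x ≡ 317 (mod 816).
  Combine with x ≡ 10 (mod 11); new modulus lcm = 8976.
    Write x = 317 + 816·t and substitute into x ≡ 10 (mod 11): 816·t ≡ 10 − 317 = -307 (mod 11).
    Reduce coefficients mod 11: 2·t ≡ 1 (mod 11).
    The inverse of 2 mod 11 is 6 (since 2·6 = 12 = 1·11 + 1), so t ≡ 6·1 = 6 ≡ 6 (mod 11).
    Then x = 317 + 816·6 = 5213, valid modulo lcm(816, 11) = 8976: x ≡ 5213 (mod 8976).
Verify against each original: 5213 mod 3 = 2, 5213 mod 16 = 13, 5213 mod 17 = 11, 5213 mod 11 = 10.

x ≡ 5213 (mod 8976).


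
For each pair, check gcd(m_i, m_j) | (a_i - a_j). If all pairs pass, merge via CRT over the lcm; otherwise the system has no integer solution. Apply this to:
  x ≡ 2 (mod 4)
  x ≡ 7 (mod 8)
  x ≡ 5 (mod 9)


Moduli 4, 8, 9 are not pairwise coprime, so CRT works modulo lcm(m_i) when all pairwise compatibility conditions hold.
Pairwise compatibility: gcd(m_i, m_j) must divide a_i - a_j for every pair.
Merge one congruence at a time:
  Start: x ≡ 2 (mod 4).
  Combine with x ≡ 7 (mod 8): gcd(4, 8) = 4, and 7 - 2 = 5 is NOT divisible by 4.
    ⇒ system is inconsistent (no integer solution).

No solution (the system is inconsistent).


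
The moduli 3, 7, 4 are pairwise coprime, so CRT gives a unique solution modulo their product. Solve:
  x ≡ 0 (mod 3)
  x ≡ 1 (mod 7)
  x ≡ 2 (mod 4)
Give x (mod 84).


Moduli 3, 7, 4 are pairwise coprime; by CRT there is a unique solution modulo M = 3 · 7 · 4 = 84.
Solve pairwise, accumulating the modulus:
  Start with x ≡ 0 (mod 3).
  Combine with x ≡ 1 (mod 7): since gcd(3, 7) = 1, we get a unique residue mod 21.
    Write x = 0 + 3·t and substitute into x ≡ 1 (mod 7): 3·t ≡ 1 − 0 = 1 (mod 7).
    The inverse of 3 mod 7 is 5 (since 3·5 = 15 = 2·7 + 1), so t ≡ 5·1 = 5 ≡ 5 (mod 7).
    Then x = 0 + 3·5 = 15, valid modulo lcm(3, 7) = 21: x ≡ 15 (mod 21).
  Combine with x ≡ 2 (mod 4): since gcd(21, 4) = 1, we get a unique residue mod 84.
    Write x = 15 + 21·t and substitute into x ≡ 2 (mod 4): 21·t ≡ 2 − 15 = -13 (mod 4).
    Reduce coefficients mod 4: 1·t ≡ 3 (mod 4).
    So t ≡ 3 (mod 4).
    Then x = 15 + 21·3 = 78, valid modulo lcm(21, 4) = 84: x ≡ 78 (mod 84).
Verify: 78 mod 3 = 0 ✓, 78 mod 7 = 1 ✓, 78 mod 4 = 2 ✓.

x ≡ 78 (mod 84).


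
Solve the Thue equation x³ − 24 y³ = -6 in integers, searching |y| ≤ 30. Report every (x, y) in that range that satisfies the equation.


The equation is x³ - 24y³ = -6. For fixed y, x³ = 24·y³ − 6, so a solution requires the RHS to be a perfect cube.
Strategy: iterate y from -30 to 30, compute RHS = 24·y³ − 6, and check whether it is a (positive or negative) perfect cube.
Check small values of y:
  y = 0: RHS = -6 is not a perfect cube.
  y = 1: RHS = 18 is not a perfect cube.
  y = -1: RHS = -30 is not a perfect cube.
  y = 2: RHS = 186 is not a perfect cube.
  y = -2: RHS = -198 is not a perfect cube.
  y = 3: RHS = 642 is not a perfect cube.
  y = -3: RHS = -654 is not a perfect cube.
Continuing the search up to |y| = 30 finds no solutions either.
No (x, y) in the scanned range satisfies the equation.

No integer solutions with |y| ≤ 30.


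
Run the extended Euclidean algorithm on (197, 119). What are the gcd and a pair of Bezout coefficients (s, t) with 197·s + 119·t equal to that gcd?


Euclidean algorithm on (197, 119) — divide until remainder is 0:
  197 = 1 · 119 + 78
  119 = 1 · 78 + 41
  78 = 1 · 41 + 37
  41 = 1 · 37 + 4
  37 = 9 · 4 + 1
  4 = 4 · 1 + 0
gcd(197, 119) = 1.
Track Bezout coefficients alongside the remainders: start with r₀ = 197 = a·1 + b·0 (s = 1, t = 0) and r₁ = 119 = a·0 + b·1 (s = 0, t = 1); each new remainder r_{k+1} = r_{k-1} − q_k·r_k inherits s_{k+1} = s_{k-1} − q_k·s_k, t_{k+1} = t_{k-1} − q_k·t_k, so r_k = a·s_k + b·t_k at every step:
  q = 1: r = 78, s = 1 − 1·0 = 1, t = 0 − 1·1 = -1  (check: 197·1 + 119·(-1) = 78)
  q = 1: r = 41, s = 0 − 1·1 = -1, t = 1 − 1·(-1) = 2  (check: 197·(-1) + 119·2 = 41)
  q = 1: r = 37, s = 1 − 1·(-1) = 2, t = -1 − 1·2 = -3  (check: 197·2 + 119·(-3) = 37)
  q = 1: r = 4, s = -1 − 1·2 = -3, t = 2 − 1·(-3) = 5  (check: 197·(-3) + 119·5 = 4)
  q = 9: r = 1, s = 2 − 9·(-3) = 29, t = -3 − 9·5 = -48  (check: 197·29 + 119·(-48) = 1)
The row with r = 1 (the gcd) gives the Bezout coefficients s = 29, t = -48.
Result: 197 · (29) + 119 · (-48) = 1.

gcd(197, 119) = 1; s = 29, t = -48 (check: 197·29 + 119·(-48) = 1).


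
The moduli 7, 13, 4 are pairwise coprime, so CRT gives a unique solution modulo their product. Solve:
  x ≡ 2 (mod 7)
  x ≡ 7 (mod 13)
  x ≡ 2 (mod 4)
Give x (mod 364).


Moduli 7, 13, 4 are pairwise coprime; by CRT there is a unique solution modulo M = 7 · 13 · 4 = 364.
Solve pairwise, accumulating the modulus:
  Start with x ≡ 2 (mod 7).
  Combine with x ≡ 7 (mod 13): since gcd(7, 13) = 1, we get a unique residue mod 91.
    Write x = 2 + 7·t and substitute into x ≡ 7 (mod 13): 7·t ≡ 7 − 2 = 5 (mod 13).
    The inverse of 7 mod 13 is 2 (since 7·2 = 14 = 1·13 + 1), so t ≡ 2·5 = 10 ≡ 10 (mod 13).
    Then x = 2 + 7·10 = 72, valid modulo lcm(7, 13) = 91: x ≡ 72 (mod 91).
  Combine with x ≡ 2 (mod 4): since gcd(91, 4) = 1, we get a unique residue mod 364.
    Write x = 72 + 91·t and substitute into x ≡ 2 (mod 4): 91·t ≡ 2 − 72 = -70 (mod 4).
    Reduce coefficients mod 4: 3·t ≡ 2 (mod 4).
    The inverse of 3 mod 4 is 3 (since 3·3 = 9 = 2·4 + 1), so t ≡ 3·2 = 6 ≡ 2 (mod 4).
    Then x = 72 + 91·2 = 254, valid modulo lcm(91, 4) = 364: x ≡ 254 (mod 364).
Verify: 254 mod 7 = 2 ✓, 254 mod 13 = 7 ✓, 254 mod 4 = 2 ✓.

x ≡ 254 (mod 364).


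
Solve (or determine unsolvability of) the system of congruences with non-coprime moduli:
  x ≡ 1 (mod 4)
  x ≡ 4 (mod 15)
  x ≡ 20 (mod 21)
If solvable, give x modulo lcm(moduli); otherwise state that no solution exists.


Moduli 4, 15, 21 are not pairwise coprime, so CRT works modulo lcm(m_i) when all pairwise compatibility conditions hold.
Pairwise compatibility: gcd(m_i, m_j) must divide a_i - a_j for every pair.
Merge one congruence at a time:
  Start: x ≡ 1 (mod 4).
  Combine with x ≡ 4 (mod 15): gcd(4, 15) = 1; 4 - 1 = 3, which IS divisible by 1, so compatible.
    Write x = 1 + 4·t and substitute into x ≡ 4 (mod 15): 4·t ≡ 4 − 1 = 3 (mod 15).
    The inverse of 4 mod 15 is 4 (since 4·4 = 16 = 1·15 + 1), so t ≡ 4·3 = 12 ≡ 12 (mod 15).
    Then x = 1 + 4·12 = 49, valid modulo lcm(4, 15) = 60: x ≡ 49 (mod 60).
  Combine with x ≡ 20 (mod 21): gcd(60, 21) = 3, and 20 - 49 = -29 is NOT divisible by 3.
    ⇒ system is inconsistent (no integer solution).

No solution (the system is inconsistent).


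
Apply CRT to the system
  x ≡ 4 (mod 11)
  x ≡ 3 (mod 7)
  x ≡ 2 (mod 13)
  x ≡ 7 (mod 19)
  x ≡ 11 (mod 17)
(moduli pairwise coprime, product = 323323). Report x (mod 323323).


Product of moduli M = 11 · 7 · 13 · 19 · 17 = 323323.
Merge one congruence at a time:
  Start: x ≡ 4 (mod 11).
  Combine with x ≡ 3 (mod 7); new modulus lcm = 77.
    Write x = 4 + 11·t and substitute into x ≡ 3 (mod 7): 11·t ≡ 3 − 4 = -1 (mod 7).
    Reduce coefficients mod 7: 4·t ≡ 6 (mod 7).
    The inverse of 4 mod 7 is 2 (since 4·2 = 8 = 1·7 + 1), so t ≡ 2·6 = 12 ≡ 5 (mod 7).
    Then x = 4 + 11·5 = 59, valid modulo lcm(11, 7) = 77: x ≡ 59 (mod 77).
  Combine with x ≡ 2 (mod 13); new modulus lcm = 1001.
    Write x = 59 + 77·t and substitute into x ≡ 2 (mod 13): 77·t ≡ 2 − 59 = -57 (mod 13).
    Reduce coefficients mod 13: 12·t ≡ 8 (mod 13).
    The inverse of 12 mod 13 is 12 (since 12·12 = 144 = 11·13 + 1), so t ≡ 12·8 = 96 ≡ 5 (mod 13).
    Then x = 59 + 77·5 = 444, valid modulo lcm(77, 13) = 1001: x ≡ 444 (mod 1001).
  Combine with x ≡ 7 (mod 19); new modulus lcm = 19019.
    Write x = 444 + 1001·t and substitute into x ≡ 7 (mod 19): 1001·t ≡ 7 − 444 = -437 (mod 19).
    Reduce coefficients mod 19: 13·t ≡ 0 (mod 19).
    The inverse of 13 mod 19 is 3 (since 13·3 = 39 = 2·19 + 1), so t ≡ 3·0 = 0 ≡ 0 (mod 19).
    Then x = 444 + 1001·0 = 444, valid modulo lcm(1001, 19) = 19019: x ≡ 444 (mod 19019).
  Combine with x ≡ 11 (mod 17); new modulus lcm = 323323.
    Write x = 444 + 19019·t and substitute into x ≡ 11 (mod 17): 19019·t ≡ 11 − 444 = -433 (mod 17).
    Reduce coefficients mod 17: 13·t ≡ 9 (mod 17).
    The inverse of 13 mod 17 is 4 (since 13·4 = 52 = 3·17 + 1), so t ≡ 4·9 = 36 ≡ 2 (mod 17).
    Then x = 444 + 19019·2 = 38482, valid modulo lcm(19019, 17) = 323323: x ≡ 38482 (mod 323323).
Verify against each original: 38482 mod 11 = 4, 38482 mod 7 = 3, 38482 mod 13 = 2, 38482 mod 19 = 7, 38482 mod 17 = 11.

x ≡ 38482 (mod 323323).


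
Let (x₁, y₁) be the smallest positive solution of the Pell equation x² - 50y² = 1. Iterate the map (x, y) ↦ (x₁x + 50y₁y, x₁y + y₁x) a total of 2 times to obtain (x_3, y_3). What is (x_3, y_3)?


Step 1: Find the fundamental solution (x₁, y₁) of x² - 50y² = 1.
  Expand √50 as a continued fraction. a₀ = ⌊√50⌋ = 7; iterate m_{k+1} = d_k·a_k − m_k, d_{k+1} = (50 − m_{k+1}²)/d_k, a_{k+1} = ⌊(a₀ + m_{k+1})/d_{k+1}⌋ (starting m₀ = 0, d₀ = 1), with convergents p_k = a_k·p_{k-1} + p_{k-2}, q_k = a_k·q_{k-1} + q_{k-2} (p₋₁ = 1, q₋₁ = 0):
  k = 0: a₀ = 7; p₀/q₀ = 7/1; p₀² − 50·q₀² = 49 − 50 = -1.
  k = 1: m = 7, d = 1, a = ⌊(7 + 7)/1⌋ = 14; p/q = (14·7 + 1)/(14·1 + 0) = 99/14; p² − 50·q² = 9801 − 9800 = 1.
  The first convergent with p² − 50·q² = 1 gives the fundamental solution (x₁, y₁) = (99, 14).
Step 2: Apply the recurrence (x_{n+1}, y_{n+1}) = (x₁x_n + 50y₁y_n, x₁y_n + y₁x_n) repeatedly.
  From (x_1, y_1) = (99, 14): x_2 = 99·99 + 50·14·14 = 19601; y_2 = 99·14 + 14·99 = 2772.
  From (x_2, y_2) = (19601, 2772): x_3 = 99·19601 + 50·14·2772 = 3880899; y_3 = 99·2772 + 14·19601 = 548842.
Step 3: Verify x_3² - 50·y_3² = 15061377048201 - 15061377048200 = 1 (should be 1). ✓

(x_1, y_1) = (99, 14); (x_3, y_3) = (3880899, 548842).


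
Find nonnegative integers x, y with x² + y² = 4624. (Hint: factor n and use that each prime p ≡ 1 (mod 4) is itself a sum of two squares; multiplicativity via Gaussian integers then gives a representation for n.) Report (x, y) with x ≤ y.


Step 1: Factor n = 4624 = 2^4 · 17^2.
Step 2: Check the mod-4 condition on each prime factor: 2 = 2 (special); 17 ≡ 1 (mod 4), exponent 2.
All primes ≡ 3 (mod 4) appear to even exponent (or don't appear), so by the two-squares theorem n IS expressible as a sum of two squares.
Step 3: Build a representation. Group n = k² · m with k = 4 and m = 17 · 17 = 289 (a product of primes ≡ 1 (mod 4)); a representation of m scales to one of n via (k·x)² + (k·y)² = k²(x² + y²). Each prime p ≡ 1 (mod 4) is itself a sum of two squares; find a² by testing p − a² for a perfect square:
  17: 17 − 1² = 16 = 4² ⇒ 17 = 1² + 4².
  Combine using the Brahmagupta–Fibonacci identity (a² + b²)(c² + d²) = (ac − bd)² + (ad + bc)² = (ac + bd)² + (ad − bc)²:
  17 · 17 = 289: from (1² + 4²)(1² + 4²), take (1·1 − 4·4, 1·4 + 4·1) = (1 − 16, 4 + 4) = (-15, 8); dropping signs (only squares matter) gives (15, 8); check 15² + 8² = 225 + 64 = 289 ✓.
  Scale by k = 4: (4·15, 4·8) = (60, 32).
Step 4: Order so x ≤ y and verify: 32² + 60² = 1024 + 3600 = 4624 = n. ✓

n = 4624 = 32² + 60² (one valid representation with x ≤ y).


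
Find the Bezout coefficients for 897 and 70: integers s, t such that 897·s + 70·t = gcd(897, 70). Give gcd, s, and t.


Euclidean algorithm on (897, 70) — divide until remainder is 0:
  897 = 12 · 70 + 57
  70 = 1 · 57 + 13
  57 = 4 · 13 + 5
  13 = 2 · 5 + 3
  5 = 1 · 3 + 2
  3 = 1 · 2 + 1
  2 = 2 · 1 + 0
gcd(897, 70) = 1.
Track Bezout coefficients alongside the remainders: start with r₀ = 897 = a·1 + b·0 (s = 1, t = 0) and r₁ = 70 = a·0 + b·1 (s = 0, t = 1); each new remainder r_{k+1} = r_{k-1} − q_k·r_k inherits s_{k+1} = s_{k-1} − q_k·s_k, t_{k+1} = t_{k-1} − q_k·t_k, so r_k = a·s_k + b·t_k at every step:
  q = 12: r = 57, s = 1 − 12·0 = 1, t = 0 − 12·1 = -12  (check: 897·1 + 70·(-12) = 57)
  q = 1: r = 13, s = 0 − 1·1 = -1, t = 1 − 1·(-12) = 13  (check: 897·(-1) + 70·13 = 13)
  q = 4: r = 5, s = 1 − 4·(-1) = 5, t = -12 − 4·13 = -64  (check: 897·5 + 70·(-64) = 5)
  q = 2: r = 3, s = -1 − 2·5 = -11, t = 13 − 2·(-64) = 141  (check: 897·(-11) + 70·141 = 3)
  q = 1: r = 2, s = 5 − 1·(-11) = 16, t = -64 − 1·141 = -205  (check: 897·16 + 70·(-205) = 2)
  q = 1: r = 1, s = -11 − 1·16 = -27, t = 141 − 1·(-205) = 346  (check: 897·(-27) + 70·346 = 1)
The row with r = 1 (the gcd) gives the Bezout coefficients s = -27, t = 346.
Result: 897 · (-27) + 70 · (346) = 1.

gcd(897, 70) = 1; s = -27, t = 346 (check: 897·(-27) + 70·346 = 1).


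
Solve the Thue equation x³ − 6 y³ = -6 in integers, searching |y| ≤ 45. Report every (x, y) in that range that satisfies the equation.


The equation is x³ - 6y³ = -6. For fixed y, x³ = 6·y³ − 6, so a solution requires the RHS to be a perfect cube.
Strategy: iterate y from -45 to 45, compute RHS = 6·y³ − 6, and check whether it is a (positive or negative) perfect cube.
Check small values of y:
  y = 0: RHS = -6 is not a perfect cube.
  y = 1: RHS = 0 = (0)³ ⇒ x = 0 works.
  y = -1: RHS = -12 is not a perfect cube.
  y = 2: RHS = 42 is not a perfect cube.
  y = -2: RHS = -54 is not a perfect cube.
  y = 3: RHS = 156 is not a perfect cube.
  y = -3: RHS = -168 is not a perfect cube.
Continuing the search up to |y| = 45 finds no further solutions beyond those listed.
Collected solutions: (0, 1).

Solutions (with |y| ≤ 45): (0, 1).


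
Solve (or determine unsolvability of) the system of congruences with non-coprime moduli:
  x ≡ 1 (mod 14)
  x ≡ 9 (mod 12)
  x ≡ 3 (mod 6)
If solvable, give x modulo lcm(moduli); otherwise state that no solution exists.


Moduli 14, 12, 6 are not pairwise coprime, so CRT works modulo lcm(m_i) when all pairwise compatibility conditions hold.
Pairwise compatibility: gcd(m_i, m_j) must divide a_i - a_j for every pair.
Merge one congruence at a time:
  Start: x ≡ 1 (mod 14).
  Combine with x ≡ 9 (mod 12): gcd(14, 12) = 2; 9 - 1 = 8, which IS divisible by 2, so compatible.
    Write x = 1 + 14·t and substitute into x ≡ 9 (mod 12): 14·t ≡ 9 − 1 = 8 (mod 12).
    Divide the congruence (and modulus) by g = 2: 7·t ≡ 4 (mod 6).
    Reduce coefficients mod 6: 1·t ≡ 4 (mod 6).
    So t ≡ 4 (mod 6).
    Then x = 1 + 14·4 = 57, valid modulo lcm(14, 12) = 84: x ≡ 57 (mod 84).
  Combine with x ≡ 3 (mod 6): gcd(84, 6) = 6; 3 - 57 = -54, which IS divisible by 6, so compatible.
    Write x = 57 + 84·t and substitute into x ≡ 3 (mod 6): 84·t ≡ 3 − 57 = -54 (mod 6).
    Divide the congruence (and modulus) by g = 6: 14·t ≡ -9 (mod 1).
    Modulo 1 every t works; take t = 0.
    Then x = 57 + 84·0 = 57, valid modulo lcm(84, 6) = 84: x ≡ 57 (mod 84).
Verify: 57 mod 14 = 1, 57 mod 12 = 9, 57 mod 6 = 3.

x ≡ 57 (mod 84).
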